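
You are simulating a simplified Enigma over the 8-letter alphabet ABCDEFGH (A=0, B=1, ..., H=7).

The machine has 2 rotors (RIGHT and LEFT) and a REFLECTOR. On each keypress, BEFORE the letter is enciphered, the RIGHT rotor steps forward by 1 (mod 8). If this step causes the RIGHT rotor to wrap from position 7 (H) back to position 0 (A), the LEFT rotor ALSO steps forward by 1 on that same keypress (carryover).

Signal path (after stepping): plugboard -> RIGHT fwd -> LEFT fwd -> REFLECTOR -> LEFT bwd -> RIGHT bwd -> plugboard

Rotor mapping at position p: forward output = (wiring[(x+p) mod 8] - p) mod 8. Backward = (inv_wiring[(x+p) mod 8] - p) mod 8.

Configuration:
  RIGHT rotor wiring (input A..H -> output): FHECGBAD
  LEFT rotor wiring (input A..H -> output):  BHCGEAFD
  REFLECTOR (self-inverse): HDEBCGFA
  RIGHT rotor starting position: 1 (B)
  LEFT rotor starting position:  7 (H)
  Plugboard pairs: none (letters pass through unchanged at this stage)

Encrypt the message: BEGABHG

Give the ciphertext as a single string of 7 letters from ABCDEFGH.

Answer: FHEECCB

Derivation:
Char 1 ('B'): step: R->2, L=7; B->plug->B->R->A->L->E->refl->C->L'->B->R'->F->plug->F
Char 2 ('E'): step: R->3, L=7; E->plug->E->R->A->L->E->refl->C->L'->B->R'->H->plug->H
Char 3 ('G'): step: R->4, L=7; G->plug->G->R->A->L->E->refl->C->L'->B->R'->E->plug->E
Char 4 ('A'): step: R->5, L=7; A->plug->A->R->E->L->H->refl->A->L'->C->R'->E->plug->E
Char 5 ('B'): step: R->6, L=7; B->plug->B->R->F->L->F->refl->G->L'->H->R'->C->plug->C
Char 6 ('H'): step: R->7, L=7; H->plug->H->R->B->L->C->refl->E->L'->A->R'->C->plug->C
Char 7 ('G'): step: R->0, L->0 (L advanced); G->plug->G->R->A->L->B->refl->D->L'->H->R'->B->plug->B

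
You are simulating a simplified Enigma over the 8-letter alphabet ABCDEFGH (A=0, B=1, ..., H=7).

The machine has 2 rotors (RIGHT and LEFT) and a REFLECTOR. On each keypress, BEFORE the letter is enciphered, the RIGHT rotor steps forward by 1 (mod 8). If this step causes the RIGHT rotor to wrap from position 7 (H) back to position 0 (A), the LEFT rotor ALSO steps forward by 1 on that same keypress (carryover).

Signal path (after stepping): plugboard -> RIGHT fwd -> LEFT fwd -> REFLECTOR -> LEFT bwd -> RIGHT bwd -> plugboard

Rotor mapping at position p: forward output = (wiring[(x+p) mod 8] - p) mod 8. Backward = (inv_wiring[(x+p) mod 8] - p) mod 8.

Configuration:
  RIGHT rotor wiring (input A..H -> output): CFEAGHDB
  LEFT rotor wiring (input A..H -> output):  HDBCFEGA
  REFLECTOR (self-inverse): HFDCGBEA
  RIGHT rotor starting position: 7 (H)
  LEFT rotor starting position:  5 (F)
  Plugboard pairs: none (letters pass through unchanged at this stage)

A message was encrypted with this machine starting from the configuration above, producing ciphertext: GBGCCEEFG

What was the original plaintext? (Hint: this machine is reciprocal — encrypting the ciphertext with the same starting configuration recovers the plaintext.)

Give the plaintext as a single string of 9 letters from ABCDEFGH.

Char 1 ('G'): step: R->0, L->6 (L advanced); G->plug->G->R->D->L->F->refl->B->L'->C->R'->A->plug->A
Char 2 ('B'): step: R->1, L=6; B->plug->B->R->D->L->F->refl->B->L'->C->R'->F->plug->F
Char 3 ('G'): step: R->2, L=6; G->plug->G->R->A->L->A->refl->H->L'->G->R'->B->plug->B
Char 4 ('C'): step: R->3, L=6; C->plug->C->R->E->L->D->refl->C->L'->B->R'->H->plug->H
Char 5 ('C'): step: R->4, L=6; C->plug->C->R->H->L->G->refl->E->L'->F->R'->D->plug->D
Char 6 ('E'): step: R->5, L=6; E->plug->E->R->A->L->A->refl->H->L'->G->R'->B->plug->B
Char 7 ('E'): step: R->6, L=6; E->plug->E->R->G->L->H->refl->A->L'->A->R'->G->plug->G
Char 8 ('F'): step: R->7, L=6; F->plug->F->R->H->L->G->refl->E->L'->F->R'->D->plug->D
Char 9 ('G'): step: R->0, L->7 (L advanced); G->plug->G->R->D->L->C->refl->D->L'->E->R'->C->plug->C

Answer: AFBHDBGDC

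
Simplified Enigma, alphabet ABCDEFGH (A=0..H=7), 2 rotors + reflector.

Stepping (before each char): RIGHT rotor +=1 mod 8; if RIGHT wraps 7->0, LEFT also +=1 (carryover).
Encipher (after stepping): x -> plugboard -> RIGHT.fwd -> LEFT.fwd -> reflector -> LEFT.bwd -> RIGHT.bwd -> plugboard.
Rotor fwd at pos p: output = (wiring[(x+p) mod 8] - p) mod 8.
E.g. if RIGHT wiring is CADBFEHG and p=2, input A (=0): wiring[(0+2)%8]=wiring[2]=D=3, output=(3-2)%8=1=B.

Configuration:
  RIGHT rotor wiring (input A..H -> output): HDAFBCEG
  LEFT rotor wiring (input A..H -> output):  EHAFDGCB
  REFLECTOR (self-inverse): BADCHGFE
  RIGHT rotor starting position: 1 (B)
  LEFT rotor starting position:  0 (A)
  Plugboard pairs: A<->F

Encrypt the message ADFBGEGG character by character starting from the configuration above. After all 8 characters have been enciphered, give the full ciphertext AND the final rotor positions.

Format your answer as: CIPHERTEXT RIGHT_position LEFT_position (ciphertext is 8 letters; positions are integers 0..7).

Answer: FGEDDCCH 1 1

Derivation:
Char 1 ('A'): step: R->2, L=0; A->plug->F->R->E->L->D->refl->C->L'->G->R'->A->plug->F
Char 2 ('D'): step: R->3, L=0; D->plug->D->R->B->L->H->refl->E->L'->A->R'->G->plug->G
Char 3 ('F'): step: R->4, L=0; F->plug->A->R->F->L->G->refl->F->L'->D->R'->E->plug->E
Char 4 ('B'): step: R->5, L=0; B->plug->B->R->H->L->B->refl->A->L'->C->R'->D->plug->D
Char 5 ('G'): step: R->6, L=0; G->plug->G->R->D->L->F->refl->G->L'->F->R'->D->plug->D
Char 6 ('E'): step: R->7, L=0; E->plug->E->R->G->L->C->refl->D->L'->E->R'->C->plug->C
Char 7 ('G'): step: R->0, L->1 (L advanced); G->plug->G->R->E->L->F->refl->G->L'->A->R'->C->plug->C
Char 8 ('G'): step: R->1, L=1; G->plug->G->R->F->L->B->refl->A->L'->G->R'->H->plug->H
Final: ciphertext=FGEDDCCH, RIGHT=1, LEFT=1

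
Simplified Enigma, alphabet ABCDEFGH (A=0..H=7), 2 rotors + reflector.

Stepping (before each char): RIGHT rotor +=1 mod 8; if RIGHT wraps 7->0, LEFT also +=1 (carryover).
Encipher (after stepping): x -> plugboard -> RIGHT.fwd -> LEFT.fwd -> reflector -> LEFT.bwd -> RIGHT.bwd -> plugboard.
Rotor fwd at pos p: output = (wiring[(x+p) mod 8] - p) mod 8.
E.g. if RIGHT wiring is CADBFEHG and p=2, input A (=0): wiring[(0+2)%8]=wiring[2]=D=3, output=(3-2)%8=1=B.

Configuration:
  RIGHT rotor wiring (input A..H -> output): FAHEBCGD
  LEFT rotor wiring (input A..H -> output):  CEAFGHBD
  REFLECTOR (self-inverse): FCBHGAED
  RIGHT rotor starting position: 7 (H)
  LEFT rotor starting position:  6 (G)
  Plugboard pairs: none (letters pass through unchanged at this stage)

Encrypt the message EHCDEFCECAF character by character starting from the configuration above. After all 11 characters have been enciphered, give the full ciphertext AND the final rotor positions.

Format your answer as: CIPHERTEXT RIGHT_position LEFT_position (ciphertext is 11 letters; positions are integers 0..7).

Char 1 ('E'): step: R->0, L->7 (L advanced); E->plug->E->R->B->L->D->refl->H->L'->F->R'->A->plug->A
Char 2 ('H'): step: R->1, L=7; H->plug->H->R->E->L->G->refl->E->L'->A->R'->D->plug->D
Char 3 ('C'): step: R->2, L=7; C->plug->C->R->H->L->C->refl->B->L'->D->R'->G->plug->G
Char 4 ('D'): step: R->3, L=7; D->plug->D->R->D->L->B->refl->C->L'->H->R'->C->plug->C
Char 5 ('E'): step: R->4, L=7; E->plug->E->R->B->L->D->refl->H->L'->F->R'->A->plug->A
Char 6 ('F'): step: R->5, L=7; F->plug->F->R->C->L->F->refl->A->L'->G->R'->C->plug->C
Char 7 ('C'): step: R->6, L=7; C->plug->C->R->H->L->C->refl->B->L'->D->R'->G->plug->G
Char 8 ('E'): step: R->7, L=7; E->plug->E->R->F->L->H->refl->D->L'->B->R'->C->plug->C
Char 9 ('C'): step: R->0, L->0 (L advanced); C->plug->C->R->H->L->D->refl->H->L'->F->R'->A->plug->A
Char 10 ('A'): step: R->1, L=0; A->plug->A->R->H->L->D->refl->H->L'->F->R'->F->plug->F
Char 11 ('F'): step: R->2, L=0; F->plug->F->R->B->L->E->refl->G->L'->E->R'->E->plug->E
Final: ciphertext=ADGCACGCAFE, RIGHT=2, LEFT=0

Answer: ADGCACGCAFE 2 0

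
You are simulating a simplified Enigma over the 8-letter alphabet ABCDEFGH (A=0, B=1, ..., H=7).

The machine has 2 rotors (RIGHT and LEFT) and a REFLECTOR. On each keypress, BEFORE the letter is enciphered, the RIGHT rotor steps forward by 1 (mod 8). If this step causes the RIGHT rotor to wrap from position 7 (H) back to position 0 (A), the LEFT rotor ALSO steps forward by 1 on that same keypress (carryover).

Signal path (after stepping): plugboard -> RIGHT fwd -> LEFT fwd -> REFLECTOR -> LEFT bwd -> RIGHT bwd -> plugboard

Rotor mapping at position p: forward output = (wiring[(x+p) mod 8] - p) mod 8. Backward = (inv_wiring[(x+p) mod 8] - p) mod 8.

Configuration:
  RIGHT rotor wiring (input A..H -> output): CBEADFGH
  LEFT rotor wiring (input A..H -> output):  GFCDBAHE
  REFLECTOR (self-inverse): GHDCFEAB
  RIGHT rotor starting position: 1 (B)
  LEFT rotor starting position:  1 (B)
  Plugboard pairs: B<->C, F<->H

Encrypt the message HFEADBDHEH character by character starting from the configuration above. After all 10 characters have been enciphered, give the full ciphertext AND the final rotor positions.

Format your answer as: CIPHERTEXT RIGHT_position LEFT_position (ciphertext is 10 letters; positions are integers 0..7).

Answer: DEBHGGEBCA 3 2

Derivation:
Char 1 ('H'): step: R->2, L=1; H->plug->F->R->F->L->G->refl->A->L'->D->R'->D->plug->D
Char 2 ('F'): step: R->3, L=1; F->plug->H->R->B->L->B->refl->H->L'->E->R'->E->plug->E
Char 3 ('E'): step: R->4, L=1; E->plug->E->R->G->L->D->refl->C->L'->C->R'->C->plug->B
Char 4 ('A'): step: R->5, L=1; A->plug->A->R->A->L->E->refl->F->L'->H->R'->F->plug->H
Char 5 ('D'): step: R->6, L=1; D->plug->D->R->D->L->A->refl->G->L'->F->R'->G->plug->G
Char 6 ('B'): step: R->7, L=1; B->plug->C->R->C->L->C->refl->D->L'->G->R'->G->plug->G
Char 7 ('D'): step: R->0, L->2 (L advanced); D->plug->D->R->A->L->A->refl->G->L'->D->R'->E->plug->E
Char 8 ('H'): step: R->1, L=2; H->plug->F->R->F->L->C->refl->D->L'->H->R'->C->plug->B
Char 9 ('E'): step: R->2, L=2; E->plug->E->R->E->L->F->refl->E->L'->G->R'->B->plug->C
Char 10 ('H'): step: R->3, L=2; H->plug->F->R->H->L->D->refl->C->L'->F->R'->A->plug->A
Final: ciphertext=DEBHGGEBCA, RIGHT=3, LEFT=2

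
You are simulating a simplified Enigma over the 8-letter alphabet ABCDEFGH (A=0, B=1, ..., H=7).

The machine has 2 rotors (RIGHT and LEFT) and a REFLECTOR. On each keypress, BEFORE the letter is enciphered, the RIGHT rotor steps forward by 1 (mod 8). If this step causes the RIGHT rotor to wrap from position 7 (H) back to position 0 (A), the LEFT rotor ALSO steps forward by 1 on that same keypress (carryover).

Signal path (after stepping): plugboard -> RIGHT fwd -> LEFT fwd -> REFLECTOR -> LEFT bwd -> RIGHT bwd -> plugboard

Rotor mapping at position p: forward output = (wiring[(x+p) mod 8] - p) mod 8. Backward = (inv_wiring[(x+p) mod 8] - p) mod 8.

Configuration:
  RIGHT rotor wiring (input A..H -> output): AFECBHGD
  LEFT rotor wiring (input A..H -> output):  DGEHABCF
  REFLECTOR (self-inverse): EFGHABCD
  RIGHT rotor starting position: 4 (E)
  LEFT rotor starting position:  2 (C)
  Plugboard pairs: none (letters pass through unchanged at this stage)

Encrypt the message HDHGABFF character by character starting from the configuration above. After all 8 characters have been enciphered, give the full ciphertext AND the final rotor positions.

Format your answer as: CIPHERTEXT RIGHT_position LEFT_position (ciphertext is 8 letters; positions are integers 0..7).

Char 1 ('H'): step: R->5, L=2; H->plug->H->R->E->L->A->refl->E->L'->H->R'->F->plug->F
Char 2 ('D'): step: R->6, L=2; D->plug->D->R->H->L->E->refl->A->L'->E->R'->F->plug->F
Char 3 ('H'): step: R->7, L=2; H->plug->H->R->H->L->E->refl->A->L'->E->R'->A->plug->A
Char 4 ('G'): step: R->0, L->3 (L advanced); G->plug->G->R->G->L->D->refl->H->L'->D->R'->H->plug->H
Char 5 ('A'): step: R->1, L=3; A->plug->A->R->E->L->C->refl->G->L'->C->R'->G->plug->G
Char 6 ('B'): step: R->2, L=3; B->plug->B->R->A->L->E->refl->A->L'->F->R'->D->plug->D
Char 7 ('F'): step: R->3, L=3; F->plug->F->R->F->L->A->refl->E->L'->A->R'->E->plug->E
Char 8 ('F'): step: R->4, L=3; F->plug->F->R->B->L->F->refl->B->L'->H->R'->D->plug->D
Final: ciphertext=FFAHGDED, RIGHT=4, LEFT=3

Answer: FFAHGDED 4 3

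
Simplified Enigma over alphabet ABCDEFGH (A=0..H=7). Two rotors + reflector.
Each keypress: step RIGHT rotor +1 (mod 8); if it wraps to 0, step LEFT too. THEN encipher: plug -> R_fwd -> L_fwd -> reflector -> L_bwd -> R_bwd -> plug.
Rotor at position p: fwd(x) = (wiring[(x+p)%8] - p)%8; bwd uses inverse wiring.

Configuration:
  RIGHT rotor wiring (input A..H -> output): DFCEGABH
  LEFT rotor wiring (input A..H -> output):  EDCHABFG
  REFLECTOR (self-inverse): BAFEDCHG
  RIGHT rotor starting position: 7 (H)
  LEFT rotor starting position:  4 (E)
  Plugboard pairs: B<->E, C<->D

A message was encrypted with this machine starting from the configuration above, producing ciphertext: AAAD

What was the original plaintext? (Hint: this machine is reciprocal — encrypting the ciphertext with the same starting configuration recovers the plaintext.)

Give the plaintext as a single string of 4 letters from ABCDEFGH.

Char 1 ('A'): step: R->0, L->5 (L advanced); A->plug->A->R->D->L->H->refl->G->L'->E->R'->D->plug->C
Char 2 ('A'): step: R->1, L=5; A->plug->A->R->E->L->G->refl->H->L'->D->R'->C->plug->D
Char 3 ('A'): step: R->2, L=5; A->plug->A->R->A->L->E->refl->D->L'->H->R'->E->plug->B
Char 4 ('D'): step: R->3, L=5; D->plug->C->R->F->L->F->refl->C->L'->G->R'->D->plug->C

Answer: CDBC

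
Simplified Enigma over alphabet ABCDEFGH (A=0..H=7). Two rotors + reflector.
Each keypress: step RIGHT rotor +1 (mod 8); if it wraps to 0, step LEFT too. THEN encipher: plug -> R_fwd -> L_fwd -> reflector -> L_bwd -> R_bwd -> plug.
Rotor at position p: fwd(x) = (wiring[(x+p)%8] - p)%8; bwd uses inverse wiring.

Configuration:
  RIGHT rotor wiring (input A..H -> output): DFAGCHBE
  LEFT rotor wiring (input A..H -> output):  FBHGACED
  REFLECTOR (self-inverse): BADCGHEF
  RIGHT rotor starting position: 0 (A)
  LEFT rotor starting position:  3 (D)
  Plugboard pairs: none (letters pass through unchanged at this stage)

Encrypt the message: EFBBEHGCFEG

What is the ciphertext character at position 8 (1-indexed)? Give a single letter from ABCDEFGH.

Char 1 ('E'): step: R->1, L=3; E->plug->E->R->G->L->G->refl->E->L'->H->R'->B->plug->B
Char 2 ('F'): step: R->2, L=3; F->plug->F->R->C->L->H->refl->F->L'->B->R'->G->plug->G
Char 3 ('B'): step: R->3, L=3; B->plug->B->R->H->L->E->refl->G->L'->G->R'->D->plug->D
Char 4 ('B'): step: R->4, L=3; B->plug->B->R->D->L->B->refl->A->L'->E->R'->G->plug->G
Char 5 ('E'): step: R->5, L=3; E->plug->E->R->A->L->D->refl->C->L'->F->R'->H->plug->H
Char 6 ('H'): step: R->6, L=3; H->plug->H->R->B->L->F->refl->H->L'->C->R'->E->plug->E
Char 7 ('G'): step: R->7, L=3; G->plug->G->R->A->L->D->refl->C->L'->F->R'->A->plug->A
Char 8 ('C'): step: R->0, L->4 (L advanced); C->plug->C->R->A->L->E->refl->G->L'->B->R'->G->plug->G

G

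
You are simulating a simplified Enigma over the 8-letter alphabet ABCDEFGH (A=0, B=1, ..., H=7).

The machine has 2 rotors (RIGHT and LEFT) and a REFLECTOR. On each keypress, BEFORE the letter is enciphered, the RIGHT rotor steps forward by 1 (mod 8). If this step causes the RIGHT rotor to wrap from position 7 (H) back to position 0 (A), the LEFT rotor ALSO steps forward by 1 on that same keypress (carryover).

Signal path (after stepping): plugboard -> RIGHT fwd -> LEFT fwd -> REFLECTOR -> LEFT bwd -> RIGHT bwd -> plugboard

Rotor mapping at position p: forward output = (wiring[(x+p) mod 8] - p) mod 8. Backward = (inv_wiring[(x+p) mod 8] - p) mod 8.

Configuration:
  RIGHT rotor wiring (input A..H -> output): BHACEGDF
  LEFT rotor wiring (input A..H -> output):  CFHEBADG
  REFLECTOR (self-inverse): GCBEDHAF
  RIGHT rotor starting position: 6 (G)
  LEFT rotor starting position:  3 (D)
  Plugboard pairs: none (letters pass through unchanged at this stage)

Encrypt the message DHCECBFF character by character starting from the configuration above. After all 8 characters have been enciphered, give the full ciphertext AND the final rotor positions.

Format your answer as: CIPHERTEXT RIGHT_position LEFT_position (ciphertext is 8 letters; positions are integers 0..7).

Char 1 ('D'): step: R->7, L=3; D->plug->D->R->B->L->G->refl->A->L'->D->R'->E->plug->E
Char 2 ('H'): step: R->0, L->4 (L advanced); H->plug->H->R->F->L->B->refl->C->L'->D->R'->G->plug->G
Char 3 ('C'): step: R->1, L=4; C->plug->C->R->B->L->E->refl->D->L'->G->R'->A->plug->A
Char 4 ('E'): step: R->2, L=4; E->plug->E->R->B->L->E->refl->D->L'->G->R'->A->plug->A
Char 5 ('C'): step: R->3, L=4; C->plug->C->R->D->L->C->refl->B->L'->F->R'->H->plug->H
Char 6 ('B'): step: R->4, L=4; B->plug->B->R->C->L->H->refl->F->L'->A->R'->A->plug->A
Char 7 ('F'): step: R->5, L=4; F->plug->F->R->D->L->C->refl->B->L'->F->R'->G->plug->G
Char 8 ('F'): step: R->6, L=4; F->plug->F->R->E->L->G->refl->A->L'->H->R'->B->plug->B
Final: ciphertext=EGAAHAGB, RIGHT=6, LEFT=4

Answer: EGAAHAGB 6 4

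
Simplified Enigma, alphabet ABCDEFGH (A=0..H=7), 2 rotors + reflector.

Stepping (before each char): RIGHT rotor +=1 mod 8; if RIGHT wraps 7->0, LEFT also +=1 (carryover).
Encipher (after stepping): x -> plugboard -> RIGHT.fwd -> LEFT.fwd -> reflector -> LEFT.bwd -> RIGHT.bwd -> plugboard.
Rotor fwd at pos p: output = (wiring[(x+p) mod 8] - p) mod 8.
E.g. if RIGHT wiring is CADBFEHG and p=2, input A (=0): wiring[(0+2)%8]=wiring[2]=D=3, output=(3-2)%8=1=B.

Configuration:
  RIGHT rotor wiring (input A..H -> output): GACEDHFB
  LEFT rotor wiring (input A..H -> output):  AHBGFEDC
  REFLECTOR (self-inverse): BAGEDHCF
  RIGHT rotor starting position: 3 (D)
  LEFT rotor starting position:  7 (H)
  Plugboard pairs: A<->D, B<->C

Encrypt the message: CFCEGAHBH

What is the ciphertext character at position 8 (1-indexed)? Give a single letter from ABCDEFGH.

Char 1 ('C'): step: R->4, L=7; C->plug->B->R->D->L->C->refl->G->L'->F->R'->D->plug->A
Char 2 ('F'): step: R->5, L=7; F->plug->F->R->F->L->G->refl->C->L'->D->R'->E->plug->E
Char 3 ('C'): step: R->6, L=7; C->plug->B->R->D->L->C->refl->G->L'->F->R'->G->plug->G
Char 4 ('E'): step: R->7, L=7; E->plug->E->R->F->L->G->refl->C->L'->D->R'->D->plug->A
Char 5 ('G'): step: R->0, L->0 (L advanced); G->plug->G->R->F->L->E->refl->D->L'->G->R'->A->plug->D
Char 6 ('A'): step: R->1, L=0; A->plug->D->R->C->L->B->refl->A->L'->A->R'->G->plug->G
Char 7 ('H'): step: R->2, L=0; H->plug->H->R->G->L->D->refl->E->L'->F->R'->D->plug->A
Char 8 ('B'): step: R->3, L=0; B->plug->C->R->E->L->F->refl->H->L'->B->R'->A->plug->D

D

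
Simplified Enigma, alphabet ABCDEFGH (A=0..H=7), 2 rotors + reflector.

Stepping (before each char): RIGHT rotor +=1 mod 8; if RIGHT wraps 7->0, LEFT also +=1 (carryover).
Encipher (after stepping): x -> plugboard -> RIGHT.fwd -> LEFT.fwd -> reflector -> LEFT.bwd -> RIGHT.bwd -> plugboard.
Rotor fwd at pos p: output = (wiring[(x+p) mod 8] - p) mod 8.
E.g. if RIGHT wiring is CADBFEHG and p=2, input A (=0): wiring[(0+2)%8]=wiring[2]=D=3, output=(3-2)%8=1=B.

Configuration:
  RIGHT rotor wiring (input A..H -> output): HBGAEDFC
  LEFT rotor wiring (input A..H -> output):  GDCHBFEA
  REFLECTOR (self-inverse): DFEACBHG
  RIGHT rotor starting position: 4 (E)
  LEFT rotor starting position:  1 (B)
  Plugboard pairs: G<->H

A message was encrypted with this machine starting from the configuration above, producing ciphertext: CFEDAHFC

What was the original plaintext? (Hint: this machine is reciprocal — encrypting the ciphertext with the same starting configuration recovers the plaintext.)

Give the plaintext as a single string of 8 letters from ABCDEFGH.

Answer: HHDFDCHB

Derivation:
Char 1 ('C'): step: R->5, L=1; C->plug->C->R->F->L->D->refl->A->L'->D->R'->G->plug->H
Char 2 ('F'): step: R->6, L=1; F->plug->F->R->C->L->G->refl->H->L'->G->R'->G->plug->H
Char 3 ('E'): step: R->7, L=1; E->plug->E->R->B->L->B->refl->F->L'->H->R'->D->plug->D
Char 4 ('D'): step: R->0, L->2 (L advanced); D->plug->D->R->A->L->A->refl->D->L'->D->R'->F->plug->F
Char 5 ('A'): step: R->1, L=2; A->plug->A->R->A->L->A->refl->D->L'->D->R'->D->plug->D
Char 6 ('H'): step: R->2, L=2; H->plug->G->R->F->L->G->refl->H->L'->C->R'->C->plug->C
Char 7 ('F'): step: R->3, L=2; F->plug->F->R->E->L->C->refl->E->L'->G->R'->G->plug->H
Char 8 ('C'): step: R->4, L=2; C->plug->C->R->B->L->F->refl->B->L'->H->R'->B->plug->B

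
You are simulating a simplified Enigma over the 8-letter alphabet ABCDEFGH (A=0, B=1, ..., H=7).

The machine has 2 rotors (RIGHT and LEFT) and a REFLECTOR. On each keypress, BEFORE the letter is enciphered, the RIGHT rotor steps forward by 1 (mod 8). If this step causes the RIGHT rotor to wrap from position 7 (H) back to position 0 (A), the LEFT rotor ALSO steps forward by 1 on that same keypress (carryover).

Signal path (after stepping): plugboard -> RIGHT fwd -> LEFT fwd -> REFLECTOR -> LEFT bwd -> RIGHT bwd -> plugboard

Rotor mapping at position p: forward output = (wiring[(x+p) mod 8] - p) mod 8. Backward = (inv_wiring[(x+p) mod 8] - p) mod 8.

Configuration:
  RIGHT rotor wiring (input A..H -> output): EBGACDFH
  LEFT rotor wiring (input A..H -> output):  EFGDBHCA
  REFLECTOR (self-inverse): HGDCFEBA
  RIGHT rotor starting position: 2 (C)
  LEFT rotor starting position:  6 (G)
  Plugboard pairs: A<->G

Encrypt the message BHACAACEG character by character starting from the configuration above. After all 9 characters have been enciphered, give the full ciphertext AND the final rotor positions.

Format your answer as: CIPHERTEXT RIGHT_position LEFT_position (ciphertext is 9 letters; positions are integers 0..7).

Char 1 ('B'): step: R->3, L=6; B->plug->B->R->H->L->B->refl->G->L'->C->R'->D->plug->D
Char 2 ('H'): step: R->4, L=6; H->plug->H->R->E->L->A->refl->H->L'->D->R'->D->plug->D
Char 3 ('A'): step: R->5, L=6; A->plug->G->R->D->L->H->refl->A->L'->E->R'->E->plug->E
Char 4 ('C'): step: R->6, L=6; C->plug->C->R->G->L->D->refl->C->L'->B->R'->B->plug->B
Char 5 ('A'): step: R->7, L=6; A->plug->G->R->E->L->A->refl->H->L'->D->R'->F->plug->F
Char 6 ('A'): step: R->0, L->7 (L advanced); A->plug->G->R->F->L->C->refl->D->L'->H->R'->H->plug->H
Char 7 ('C'): step: R->1, L=7; C->plug->C->R->H->L->D->refl->C->L'->F->R'->B->plug->B
Char 8 ('E'): step: R->2, L=7; E->plug->E->R->D->L->H->refl->A->L'->G->R'->B->plug->B
Char 9 ('G'): step: R->3, L=7; G->plug->A->R->F->L->C->refl->D->L'->H->R'->B->plug->B
Final: ciphertext=DDEBFHBBB, RIGHT=3, LEFT=7

Answer: DDEBFHBBB 3 7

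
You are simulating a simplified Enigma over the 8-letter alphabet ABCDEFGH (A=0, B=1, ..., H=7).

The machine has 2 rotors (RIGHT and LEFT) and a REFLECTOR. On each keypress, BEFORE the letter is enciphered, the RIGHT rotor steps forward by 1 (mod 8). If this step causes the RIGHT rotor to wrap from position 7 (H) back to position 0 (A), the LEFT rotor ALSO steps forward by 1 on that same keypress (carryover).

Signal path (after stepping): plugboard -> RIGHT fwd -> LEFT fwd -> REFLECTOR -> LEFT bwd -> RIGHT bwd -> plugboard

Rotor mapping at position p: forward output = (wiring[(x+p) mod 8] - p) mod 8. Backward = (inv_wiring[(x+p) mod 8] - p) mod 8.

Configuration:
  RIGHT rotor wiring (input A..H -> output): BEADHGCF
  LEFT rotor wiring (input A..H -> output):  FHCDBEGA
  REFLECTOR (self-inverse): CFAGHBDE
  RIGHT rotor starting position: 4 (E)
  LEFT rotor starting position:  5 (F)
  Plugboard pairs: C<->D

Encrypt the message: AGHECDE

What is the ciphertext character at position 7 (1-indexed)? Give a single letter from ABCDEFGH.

Char 1 ('A'): step: R->5, L=5; A->plug->A->R->B->L->B->refl->F->L'->F->R'->B->plug->B
Char 2 ('G'): step: R->6, L=5; G->plug->G->R->B->L->B->refl->F->L'->F->R'->F->plug->F
Char 3 ('H'): step: R->7, L=5; H->plug->H->R->D->L->A->refl->C->L'->E->R'->E->plug->E
Char 4 ('E'): step: R->0, L->6 (L advanced); E->plug->E->R->H->L->G->refl->D->L'->G->R'->F->plug->F
Char 5 ('C'): step: R->1, L=6; C->plug->D->R->G->L->D->refl->G->L'->H->R'->B->plug->B
Char 6 ('D'): step: R->2, L=6; D->plug->C->R->F->L->F->refl->B->L'->D->R'->F->plug->F
Char 7 ('E'): step: R->3, L=6; E->plug->E->R->C->L->H->refl->E->L'->E->R'->B->plug->B

B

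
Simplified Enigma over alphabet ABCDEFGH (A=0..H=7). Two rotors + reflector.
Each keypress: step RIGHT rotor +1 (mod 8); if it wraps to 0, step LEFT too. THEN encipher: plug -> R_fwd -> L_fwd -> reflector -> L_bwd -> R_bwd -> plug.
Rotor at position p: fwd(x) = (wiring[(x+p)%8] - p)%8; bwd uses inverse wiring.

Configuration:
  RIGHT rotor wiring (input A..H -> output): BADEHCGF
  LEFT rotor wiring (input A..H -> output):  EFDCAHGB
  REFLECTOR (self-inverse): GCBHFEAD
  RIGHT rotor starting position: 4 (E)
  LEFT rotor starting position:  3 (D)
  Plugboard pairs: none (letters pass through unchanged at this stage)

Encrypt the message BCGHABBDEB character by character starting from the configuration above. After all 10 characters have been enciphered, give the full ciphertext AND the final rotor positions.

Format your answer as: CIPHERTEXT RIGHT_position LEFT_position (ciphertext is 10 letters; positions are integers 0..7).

Char 1 ('B'): step: R->5, L=3; B->plug->B->R->B->L->F->refl->E->L'->C->R'->H->plug->H
Char 2 ('C'): step: R->6, L=3; C->plug->C->R->D->L->D->refl->H->L'->A->R'->A->plug->A
Char 3 ('G'): step: R->7, L=3; G->plug->G->R->D->L->D->refl->H->L'->A->R'->F->plug->F
Char 4 ('H'): step: R->0, L->4 (L advanced); H->plug->H->R->F->L->B->refl->C->L'->C->R'->F->plug->F
Char 5 ('A'): step: R->1, L=4; A->plug->A->R->H->L->G->refl->A->L'->E->R'->G->plug->G
Char 6 ('B'): step: R->2, L=4; B->plug->B->R->C->L->C->refl->B->L'->F->R'->C->plug->C
Char 7 ('B'): step: R->3, L=4; B->plug->B->R->E->L->A->refl->G->L'->H->R'->C->plug->C
Char 8 ('D'): step: R->4, L=4; D->plug->D->R->B->L->D->refl->H->L'->G->R'->B->plug->B
Char 9 ('E'): step: R->5, L=4; E->plug->E->R->D->L->F->refl->E->L'->A->R'->C->plug->C
Char 10 ('B'): step: R->6, L=4; B->plug->B->R->H->L->G->refl->A->L'->E->R'->H->plug->H
Final: ciphertext=HAFFGCCBCH, RIGHT=6, LEFT=4

Answer: HAFFGCCBCH 6 4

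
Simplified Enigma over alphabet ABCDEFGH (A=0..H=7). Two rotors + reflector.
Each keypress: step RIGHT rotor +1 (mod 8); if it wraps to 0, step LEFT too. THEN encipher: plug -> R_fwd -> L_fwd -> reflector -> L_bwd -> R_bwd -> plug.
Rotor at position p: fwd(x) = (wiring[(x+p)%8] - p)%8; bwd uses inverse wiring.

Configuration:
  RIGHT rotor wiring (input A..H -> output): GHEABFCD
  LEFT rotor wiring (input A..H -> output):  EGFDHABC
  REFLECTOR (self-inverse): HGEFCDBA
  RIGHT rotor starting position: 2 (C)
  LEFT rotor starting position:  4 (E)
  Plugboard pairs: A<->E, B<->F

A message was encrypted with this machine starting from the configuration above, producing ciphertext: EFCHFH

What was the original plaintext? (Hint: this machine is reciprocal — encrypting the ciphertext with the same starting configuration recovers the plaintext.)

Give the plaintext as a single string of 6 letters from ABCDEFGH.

Char 1 ('E'): step: R->3, L=4; E->plug->A->R->F->L->C->refl->E->L'->B->R'->H->plug->H
Char 2 ('F'): step: R->4, L=4; F->plug->B->R->B->L->E->refl->C->L'->F->R'->A->plug->E
Char 3 ('C'): step: R->5, L=4; C->plug->C->R->G->L->B->refl->G->L'->D->R'->G->plug->G
Char 4 ('H'): step: R->6, L=4; H->plug->H->R->H->L->H->refl->A->L'->E->R'->A->plug->E
Char 5 ('F'): step: R->7, L=4; F->plug->B->R->H->L->H->refl->A->L'->E->R'->A->plug->E
Char 6 ('H'): step: R->0, L->5 (L advanced); H->plug->H->R->D->L->H->refl->A->L'->F->R'->F->plug->B

Answer: HEGEEB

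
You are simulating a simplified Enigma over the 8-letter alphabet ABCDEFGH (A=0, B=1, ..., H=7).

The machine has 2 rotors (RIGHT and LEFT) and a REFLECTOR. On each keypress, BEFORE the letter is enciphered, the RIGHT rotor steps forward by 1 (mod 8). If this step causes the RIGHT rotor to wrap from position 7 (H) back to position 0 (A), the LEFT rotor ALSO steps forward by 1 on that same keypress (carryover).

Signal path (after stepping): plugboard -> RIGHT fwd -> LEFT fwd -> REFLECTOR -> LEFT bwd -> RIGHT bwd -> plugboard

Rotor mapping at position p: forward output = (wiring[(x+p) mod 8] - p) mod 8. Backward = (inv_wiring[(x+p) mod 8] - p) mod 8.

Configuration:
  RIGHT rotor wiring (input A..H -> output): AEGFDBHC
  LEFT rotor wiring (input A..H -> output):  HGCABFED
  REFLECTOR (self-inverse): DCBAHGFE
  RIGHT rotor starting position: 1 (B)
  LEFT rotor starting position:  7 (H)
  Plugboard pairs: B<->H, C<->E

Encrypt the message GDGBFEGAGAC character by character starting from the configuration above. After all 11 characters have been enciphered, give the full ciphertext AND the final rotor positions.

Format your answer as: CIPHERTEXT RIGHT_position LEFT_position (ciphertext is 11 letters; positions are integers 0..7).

Char 1 ('G'): step: R->2, L=7; G->plug->G->R->G->L->G->refl->F->L'->H->R'->D->plug->D
Char 2 ('D'): step: R->3, L=7; D->plug->D->R->E->L->B->refl->C->L'->F->R'->F->plug->F
Char 3 ('G'): step: R->4, L=7; G->plug->G->R->C->L->H->refl->E->L'->A->R'->F->plug->F
Char 4 ('B'): step: R->5, L=7; B->plug->H->R->G->L->G->refl->F->L'->H->R'->E->plug->C
Char 5 ('F'): step: R->6, L=7; F->plug->F->R->H->L->F->refl->G->L'->G->R'->D->plug->D
Char 6 ('E'): step: R->7, L=7; E->plug->C->R->F->L->C->refl->B->L'->E->R'->F->plug->F
Char 7 ('G'): step: R->0, L->0 (L advanced); G->plug->G->R->H->L->D->refl->A->L'->D->R'->E->plug->C
Char 8 ('A'): step: R->1, L=0; A->plug->A->R->D->L->A->refl->D->L'->H->R'->H->plug->B
Char 9 ('G'): step: R->2, L=0; G->plug->G->R->G->L->E->refl->H->L'->A->R'->F->plug->F
Char 10 ('A'): step: R->3, L=0; A->plug->A->R->C->L->C->refl->B->L'->E->R'->D->plug->D
Char 11 ('C'): step: R->4, L=0; C->plug->E->R->E->L->B->refl->C->L'->C->R'->G->plug->G
Final: ciphertext=DFFCDFCBFDG, RIGHT=4, LEFT=0

Answer: DFFCDFCBFDG 4 0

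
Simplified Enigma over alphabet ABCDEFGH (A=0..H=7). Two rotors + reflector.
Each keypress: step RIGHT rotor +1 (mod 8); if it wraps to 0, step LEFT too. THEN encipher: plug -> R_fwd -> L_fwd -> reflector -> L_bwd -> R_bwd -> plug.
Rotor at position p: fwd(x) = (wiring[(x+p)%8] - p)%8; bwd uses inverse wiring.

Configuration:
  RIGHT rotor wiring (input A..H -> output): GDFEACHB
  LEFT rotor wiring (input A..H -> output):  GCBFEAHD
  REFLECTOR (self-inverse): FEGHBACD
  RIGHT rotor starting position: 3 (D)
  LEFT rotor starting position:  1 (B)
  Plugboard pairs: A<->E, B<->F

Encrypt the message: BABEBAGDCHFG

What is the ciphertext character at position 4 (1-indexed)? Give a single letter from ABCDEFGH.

Char 1 ('B'): step: R->4, L=1; B->plug->F->R->H->L->F->refl->A->L'->B->R'->G->plug->G
Char 2 ('A'): step: R->5, L=1; A->plug->E->R->G->L->C->refl->G->L'->F->R'->A->plug->E
Char 3 ('B'): step: R->6, L=1; B->plug->F->R->G->L->C->refl->G->L'->F->R'->D->plug->D
Char 4 ('E'): step: R->7, L=1; E->plug->A->R->C->L->E->refl->B->L'->A->R'->H->plug->H

H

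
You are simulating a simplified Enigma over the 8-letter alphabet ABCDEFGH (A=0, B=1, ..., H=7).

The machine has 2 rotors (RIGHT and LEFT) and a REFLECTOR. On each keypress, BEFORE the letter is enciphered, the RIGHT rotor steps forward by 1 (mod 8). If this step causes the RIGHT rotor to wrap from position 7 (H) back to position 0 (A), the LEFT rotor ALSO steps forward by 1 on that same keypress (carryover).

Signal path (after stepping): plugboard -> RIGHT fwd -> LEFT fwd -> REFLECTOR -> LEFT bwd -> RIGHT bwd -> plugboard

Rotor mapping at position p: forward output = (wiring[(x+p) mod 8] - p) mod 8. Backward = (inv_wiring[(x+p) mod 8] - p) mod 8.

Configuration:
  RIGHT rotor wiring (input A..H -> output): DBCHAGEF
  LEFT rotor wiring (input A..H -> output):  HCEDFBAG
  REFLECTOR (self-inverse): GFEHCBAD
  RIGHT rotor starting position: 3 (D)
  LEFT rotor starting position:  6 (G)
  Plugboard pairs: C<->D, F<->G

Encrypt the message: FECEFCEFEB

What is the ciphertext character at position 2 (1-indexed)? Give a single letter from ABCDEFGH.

Char 1 ('F'): step: R->4, L=6; F->plug->G->R->G->L->H->refl->D->L'->H->R'->E->plug->E
Char 2 ('E'): step: R->5, L=6; E->plug->E->R->E->L->G->refl->A->L'->B->R'->A->plug->A

A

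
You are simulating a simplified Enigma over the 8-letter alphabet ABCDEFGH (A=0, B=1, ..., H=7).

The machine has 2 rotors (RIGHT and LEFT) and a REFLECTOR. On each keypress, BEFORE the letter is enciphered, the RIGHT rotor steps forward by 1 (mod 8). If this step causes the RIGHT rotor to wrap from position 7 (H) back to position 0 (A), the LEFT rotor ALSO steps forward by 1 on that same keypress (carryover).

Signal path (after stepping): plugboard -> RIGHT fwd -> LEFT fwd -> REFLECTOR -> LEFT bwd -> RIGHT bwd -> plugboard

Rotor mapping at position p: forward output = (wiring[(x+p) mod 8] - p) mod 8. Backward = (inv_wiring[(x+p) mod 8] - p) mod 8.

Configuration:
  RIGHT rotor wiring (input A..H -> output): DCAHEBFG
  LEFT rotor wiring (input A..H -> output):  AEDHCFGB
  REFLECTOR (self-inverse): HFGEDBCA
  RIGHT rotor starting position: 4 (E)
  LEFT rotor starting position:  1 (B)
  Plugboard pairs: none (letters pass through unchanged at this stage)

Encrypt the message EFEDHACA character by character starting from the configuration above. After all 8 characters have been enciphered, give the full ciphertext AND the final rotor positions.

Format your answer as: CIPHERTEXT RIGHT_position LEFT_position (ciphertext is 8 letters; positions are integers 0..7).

Answer: FEBHGDGC 4 2

Derivation:
Char 1 ('E'): step: R->5, L=1; E->plug->E->R->F->L->F->refl->B->L'->D->R'->F->plug->F
Char 2 ('F'): step: R->6, L=1; F->plug->F->R->B->L->C->refl->G->L'->C->R'->E->plug->E
Char 3 ('E'): step: R->7, L=1; E->plug->E->R->A->L->D->refl->E->L'->E->R'->B->plug->B
Char 4 ('D'): step: R->0, L->2 (L advanced); D->plug->D->R->H->L->C->refl->G->L'->G->R'->H->plug->H
Char 5 ('H'): step: R->1, L=2; H->plug->H->R->C->L->A->refl->H->L'->F->R'->G->plug->G
Char 6 ('A'): step: R->2, L=2; A->plug->A->R->G->L->G->refl->C->L'->H->R'->D->plug->D
Char 7 ('C'): step: R->3, L=2; C->plug->C->R->G->L->G->refl->C->L'->H->R'->G->plug->G
Char 8 ('A'): step: R->4, L=2; A->plug->A->R->A->L->B->refl->F->L'->B->R'->C->plug->C
Final: ciphertext=FEBHGDGC, RIGHT=4, LEFT=2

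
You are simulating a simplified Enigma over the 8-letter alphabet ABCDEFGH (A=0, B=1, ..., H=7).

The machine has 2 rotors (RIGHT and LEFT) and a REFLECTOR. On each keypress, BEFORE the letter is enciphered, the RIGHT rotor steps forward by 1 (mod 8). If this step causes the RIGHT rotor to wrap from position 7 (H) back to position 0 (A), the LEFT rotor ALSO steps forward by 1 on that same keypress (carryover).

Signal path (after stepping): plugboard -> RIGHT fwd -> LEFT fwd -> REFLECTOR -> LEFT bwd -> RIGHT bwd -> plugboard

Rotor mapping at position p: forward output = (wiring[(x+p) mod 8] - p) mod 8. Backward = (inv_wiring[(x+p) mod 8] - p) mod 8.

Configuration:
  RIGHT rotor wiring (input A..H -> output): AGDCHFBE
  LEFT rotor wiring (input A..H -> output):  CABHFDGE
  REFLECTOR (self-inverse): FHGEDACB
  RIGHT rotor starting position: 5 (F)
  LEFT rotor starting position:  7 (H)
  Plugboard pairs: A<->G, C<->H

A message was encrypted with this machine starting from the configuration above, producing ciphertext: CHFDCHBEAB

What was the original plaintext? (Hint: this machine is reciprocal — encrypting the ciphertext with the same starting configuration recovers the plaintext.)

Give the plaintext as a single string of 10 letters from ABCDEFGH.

Answer: HCEFGAEBFD

Derivation:
Char 1 ('C'): step: R->6, L=7; C->plug->H->R->H->L->H->refl->B->L'->C->R'->C->plug->H
Char 2 ('H'): step: R->7, L=7; H->plug->C->R->H->L->H->refl->B->L'->C->R'->H->plug->C
Char 3 ('F'): step: R->0, L->0 (L advanced); F->plug->F->R->F->L->D->refl->E->L'->H->R'->E->plug->E
Char 4 ('D'): step: R->1, L=0; D->plug->D->R->G->L->G->refl->C->L'->A->R'->F->plug->F
Char 5 ('C'): step: R->2, L=0; C->plug->H->R->E->L->F->refl->A->L'->B->R'->A->plug->G
Char 6 ('H'): step: R->3, L=0; H->plug->C->R->C->L->B->refl->H->L'->D->R'->G->plug->A
Char 7 ('B'): step: R->4, L=0; B->plug->B->R->B->L->A->refl->F->L'->E->R'->E->plug->E
Char 8 ('E'): step: R->5, L=0; E->plug->E->R->B->L->A->refl->F->L'->E->R'->B->plug->B
Char 9 ('A'): step: R->6, L=0; A->plug->G->R->B->L->A->refl->F->L'->E->R'->F->plug->F
Char 10 ('B'): step: R->7, L=0; B->plug->B->R->B->L->A->refl->F->L'->E->R'->D->plug->D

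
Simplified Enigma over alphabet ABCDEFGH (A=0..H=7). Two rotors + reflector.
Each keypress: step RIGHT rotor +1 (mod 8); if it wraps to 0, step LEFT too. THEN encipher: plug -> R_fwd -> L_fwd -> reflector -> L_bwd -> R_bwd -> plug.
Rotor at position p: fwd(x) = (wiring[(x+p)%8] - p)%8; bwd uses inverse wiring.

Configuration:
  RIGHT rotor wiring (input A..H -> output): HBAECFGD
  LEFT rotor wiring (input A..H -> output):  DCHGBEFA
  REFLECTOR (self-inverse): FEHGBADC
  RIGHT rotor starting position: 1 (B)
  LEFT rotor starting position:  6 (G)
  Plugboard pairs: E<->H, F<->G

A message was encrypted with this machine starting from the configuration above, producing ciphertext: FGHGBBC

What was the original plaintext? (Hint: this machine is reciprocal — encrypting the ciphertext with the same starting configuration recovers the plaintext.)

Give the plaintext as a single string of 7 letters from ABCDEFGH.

Answer: BDFHHDB

Derivation:
Char 1 ('F'): step: R->2, L=6; F->plug->G->R->F->L->A->refl->F->L'->C->R'->B->plug->B
Char 2 ('G'): step: R->3, L=6; G->plug->F->R->E->L->B->refl->E->L'->D->R'->D->plug->D
Char 3 ('H'): step: R->4, L=6; H->plug->E->R->D->L->E->refl->B->L'->E->R'->G->plug->F
Char 4 ('G'): step: R->5, L=6; G->plug->F->R->D->L->E->refl->B->L'->E->R'->E->plug->H
Char 5 ('B'): step: R->6, L=6; B->plug->B->R->F->L->A->refl->F->L'->C->R'->E->plug->H
Char 6 ('B'): step: R->7, L=6; B->plug->B->R->A->L->H->refl->C->L'->B->R'->D->plug->D
Char 7 ('C'): step: R->0, L->7 (L advanced); C->plug->C->R->A->L->B->refl->E->L'->B->R'->B->plug->B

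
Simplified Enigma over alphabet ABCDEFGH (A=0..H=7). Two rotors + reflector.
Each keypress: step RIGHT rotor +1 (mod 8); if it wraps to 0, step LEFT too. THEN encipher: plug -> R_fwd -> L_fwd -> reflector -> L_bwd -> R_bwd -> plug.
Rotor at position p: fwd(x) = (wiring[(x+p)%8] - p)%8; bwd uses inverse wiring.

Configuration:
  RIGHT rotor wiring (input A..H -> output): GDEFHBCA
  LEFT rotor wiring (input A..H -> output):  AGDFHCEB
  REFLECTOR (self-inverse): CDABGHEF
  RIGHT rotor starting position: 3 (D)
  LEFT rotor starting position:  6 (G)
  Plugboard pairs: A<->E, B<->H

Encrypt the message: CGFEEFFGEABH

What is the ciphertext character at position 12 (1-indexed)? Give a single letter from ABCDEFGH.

Char 1 ('C'): step: R->4, L=6; C->plug->C->R->G->L->B->refl->D->L'->B->R'->H->plug->B
Char 2 ('G'): step: R->5, L=6; G->plug->G->R->A->L->G->refl->E->L'->H->R'->F->plug->F
Char 3 ('F'): step: R->6, L=6; F->plug->F->R->H->L->E->refl->G->L'->A->R'->C->plug->C
Char 4 ('E'): step: R->7, L=6; E->plug->A->R->B->L->D->refl->B->L'->G->R'->E->plug->A
Char 5 ('E'): step: R->0, L->7 (L advanced); E->plug->A->R->G->L->D->refl->B->L'->B->R'->F->plug->F
Char 6 ('F'): step: R->1, L=7; F->plug->F->R->B->L->B->refl->D->L'->G->R'->D->plug->D
Char 7 ('F'): step: R->2, L=7; F->plug->F->R->G->L->D->refl->B->L'->B->R'->H->plug->B
Char 8 ('G'): step: R->3, L=7; G->plug->G->R->A->L->C->refl->A->L'->F->R'->E->plug->A
Char 9 ('E'): step: R->4, L=7; E->plug->A->R->D->L->E->refl->G->L'->E->R'->D->plug->D
Char 10 ('A'): step: R->5, L=7; A->plug->E->R->G->L->D->refl->B->L'->B->R'->D->plug->D
Char 11 ('B'): step: R->6, L=7; B->plug->H->R->D->L->E->refl->G->L'->E->R'->A->plug->E
Char 12 ('H'): step: R->7, L=7; H->plug->B->R->H->L->F->refl->H->L'->C->R'->G->plug->G

G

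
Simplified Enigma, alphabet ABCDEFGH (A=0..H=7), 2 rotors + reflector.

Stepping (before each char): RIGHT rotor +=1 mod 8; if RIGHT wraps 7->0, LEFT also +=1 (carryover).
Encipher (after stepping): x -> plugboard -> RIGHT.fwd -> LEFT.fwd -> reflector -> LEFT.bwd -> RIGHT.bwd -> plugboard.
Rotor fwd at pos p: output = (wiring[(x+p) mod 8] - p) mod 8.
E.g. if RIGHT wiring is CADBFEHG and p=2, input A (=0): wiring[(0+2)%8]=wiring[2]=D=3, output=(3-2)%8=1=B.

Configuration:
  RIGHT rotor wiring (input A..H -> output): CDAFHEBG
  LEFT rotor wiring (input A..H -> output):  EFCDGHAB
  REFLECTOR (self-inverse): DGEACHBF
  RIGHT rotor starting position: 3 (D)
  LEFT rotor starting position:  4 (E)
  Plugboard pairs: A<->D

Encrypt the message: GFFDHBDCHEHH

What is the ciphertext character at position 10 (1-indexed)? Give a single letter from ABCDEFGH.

Char 1 ('G'): step: R->4, L=4; G->plug->G->R->E->L->A->refl->D->L'->B->R'->H->plug->H
Char 2 ('F'): step: R->5, L=4; F->plug->F->R->D->L->F->refl->H->L'->H->R'->A->plug->D
Char 3 ('F'): step: R->6, L=4; F->plug->F->R->H->L->H->refl->F->L'->D->R'->A->plug->D
Char 4 ('D'): step: R->7, L=4; D->plug->A->R->H->L->H->refl->F->L'->D->R'->B->plug->B
Char 5 ('H'): step: R->0, L->5 (L advanced); H->plug->H->R->G->L->G->refl->B->L'->H->R'->E->plug->E
Char 6 ('B'): step: R->1, L=5; B->plug->B->R->H->L->B->refl->G->L'->G->R'->D->plug->A
Char 7 ('D'): step: R->2, L=5; D->plug->A->R->G->L->G->refl->B->L'->H->R'->E->plug->E
Char 8 ('C'): step: R->3, L=5; C->plug->C->R->B->L->D->refl->A->L'->E->R'->B->plug->B
Char 9 ('H'): step: R->4, L=5; H->plug->H->R->B->L->D->refl->A->L'->E->R'->G->plug->G
Char 10 ('E'): step: R->5, L=5; E->plug->E->R->G->L->G->refl->B->L'->H->R'->A->plug->D

D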